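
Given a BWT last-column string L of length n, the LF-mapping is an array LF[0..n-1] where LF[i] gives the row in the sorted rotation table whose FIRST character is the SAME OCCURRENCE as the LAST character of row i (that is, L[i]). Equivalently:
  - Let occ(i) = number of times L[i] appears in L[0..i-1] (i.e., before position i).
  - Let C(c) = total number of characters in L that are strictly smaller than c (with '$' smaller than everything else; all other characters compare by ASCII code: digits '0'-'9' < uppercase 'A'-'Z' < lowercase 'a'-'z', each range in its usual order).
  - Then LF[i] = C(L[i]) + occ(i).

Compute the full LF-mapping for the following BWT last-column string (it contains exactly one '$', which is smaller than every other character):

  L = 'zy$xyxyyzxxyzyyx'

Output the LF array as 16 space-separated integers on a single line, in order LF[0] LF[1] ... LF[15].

Char counts: '$':1, 'x':5, 'y':7, 'z':3
C (first-col start): C('$')=0, C('x')=1, C('y')=6, C('z')=13
L[0]='z': occ=0, LF[0]=C('z')+0=13+0=13
L[1]='y': occ=0, LF[1]=C('y')+0=6+0=6
L[2]='$': occ=0, LF[2]=C('$')+0=0+0=0
L[3]='x': occ=0, LF[3]=C('x')+0=1+0=1
L[4]='y': occ=1, LF[4]=C('y')+1=6+1=7
L[5]='x': occ=1, LF[5]=C('x')+1=1+1=2
L[6]='y': occ=2, LF[6]=C('y')+2=6+2=8
L[7]='y': occ=3, LF[7]=C('y')+3=6+3=9
L[8]='z': occ=1, LF[8]=C('z')+1=13+1=14
L[9]='x': occ=2, LF[9]=C('x')+2=1+2=3
L[10]='x': occ=3, LF[10]=C('x')+3=1+3=4
L[11]='y': occ=4, LF[11]=C('y')+4=6+4=10
L[12]='z': occ=2, LF[12]=C('z')+2=13+2=15
L[13]='y': occ=5, LF[13]=C('y')+5=6+5=11
L[14]='y': occ=6, LF[14]=C('y')+6=6+6=12
L[15]='x': occ=4, LF[15]=C('x')+4=1+4=5

Answer: 13 6 0 1 7 2 8 9 14 3 4 10 15 11 12 5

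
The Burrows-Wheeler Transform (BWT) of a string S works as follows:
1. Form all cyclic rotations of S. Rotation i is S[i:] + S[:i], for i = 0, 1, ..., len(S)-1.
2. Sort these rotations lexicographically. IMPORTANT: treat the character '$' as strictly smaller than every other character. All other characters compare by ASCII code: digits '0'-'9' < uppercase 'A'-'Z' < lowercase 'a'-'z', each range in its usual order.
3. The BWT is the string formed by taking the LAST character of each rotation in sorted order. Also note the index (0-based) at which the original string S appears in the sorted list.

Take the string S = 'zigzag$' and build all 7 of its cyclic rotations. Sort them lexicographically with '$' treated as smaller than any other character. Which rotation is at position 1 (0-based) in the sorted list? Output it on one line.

Answer: ag$zigz

Derivation:
All 7 rotations (rotation i = S[i:]+S[:i]):
  rot[0] = zigzag$
  rot[1] = igzag$z
  rot[2] = gzag$zi
  rot[3] = zag$zig
  rot[4] = ag$zigz
  rot[5] = g$zigza
  rot[6] = $zigzag
Sorted (with $ < everything):
  sorted[0] = $zigzag
  sorted[1] = ag$zigz
  sorted[2] = g$zigza
  sorted[3] = gzag$zi
  sorted[4] = igzag$z
  sorted[5] = zag$zig
  sorted[6] = zigzag$
sorted[1] = ag$zigz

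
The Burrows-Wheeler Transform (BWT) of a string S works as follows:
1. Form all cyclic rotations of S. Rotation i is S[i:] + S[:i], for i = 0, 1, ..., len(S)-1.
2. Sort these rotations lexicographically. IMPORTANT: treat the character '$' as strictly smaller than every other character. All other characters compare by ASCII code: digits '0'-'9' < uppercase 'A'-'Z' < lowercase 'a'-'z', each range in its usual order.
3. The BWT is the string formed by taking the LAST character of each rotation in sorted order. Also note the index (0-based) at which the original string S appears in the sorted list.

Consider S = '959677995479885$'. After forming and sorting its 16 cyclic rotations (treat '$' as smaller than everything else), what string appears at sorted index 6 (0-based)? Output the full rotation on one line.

Answer: 77995479885$9596

Derivation:
All 16 rotations (rotation i = S[i:]+S[:i]):
  rot[0] = 959677995479885$
  rot[1] = 59677995479885$9
  rot[2] = 9677995479885$95
  rot[3] = 677995479885$959
  rot[4] = 77995479885$9596
  rot[5] = 7995479885$95967
  rot[6] = 995479885$959677
  rot[7] = 95479885$9596779
  rot[8] = 5479885$95967799
  rot[9] = 479885$959677995
  rot[10] = 79885$9596779954
  rot[11] = 9885$95967799547
  rot[12] = 885$959677995479
  rot[13] = 85$9596779954798
  rot[14] = 5$95967799547988
  rot[15] = $959677995479885
Sorted (with $ < everything):
  sorted[0] = $959677995479885
  sorted[1] = 479885$959677995
  sorted[2] = 5$95967799547988
  sorted[3] = 5479885$95967799
  sorted[4] = 59677995479885$9
  sorted[5] = 677995479885$959
  sorted[6] = 77995479885$9596
  sorted[7] = 79885$9596779954
  sorted[8] = 7995479885$95967
  sorted[9] = 85$9596779954798
  sorted[10] = 885$959677995479
  sorted[11] = 95479885$9596779
  sorted[12] = 959677995479885$
  sorted[13] = 9677995479885$95
  sorted[14] = 9885$95967799547
  sorted[15] = 995479885$959677
sorted[6] = 77995479885$9596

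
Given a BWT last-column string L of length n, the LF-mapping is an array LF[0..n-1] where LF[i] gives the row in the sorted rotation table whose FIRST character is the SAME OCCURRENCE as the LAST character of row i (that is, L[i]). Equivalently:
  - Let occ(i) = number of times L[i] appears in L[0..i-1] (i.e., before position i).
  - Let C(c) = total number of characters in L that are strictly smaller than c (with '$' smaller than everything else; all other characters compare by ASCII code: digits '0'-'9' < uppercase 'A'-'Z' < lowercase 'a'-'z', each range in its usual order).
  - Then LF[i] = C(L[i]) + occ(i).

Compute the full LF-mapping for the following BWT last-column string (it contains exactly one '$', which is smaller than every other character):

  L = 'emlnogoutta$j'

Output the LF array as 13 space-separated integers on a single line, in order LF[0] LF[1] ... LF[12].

Char counts: '$':1, 'a':1, 'e':1, 'g':1, 'j':1, 'l':1, 'm':1, 'n':1, 'o':2, 't':2, 'u':1
C (first-col start): C('$')=0, C('a')=1, C('e')=2, C('g')=3, C('j')=4, C('l')=5, C('m')=6, C('n')=7, C('o')=8, C('t')=10, C('u')=12
L[0]='e': occ=0, LF[0]=C('e')+0=2+0=2
L[1]='m': occ=0, LF[1]=C('m')+0=6+0=6
L[2]='l': occ=0, LF[2]=C('l')+0=5+0=5
L[3]='n': occ=0, LF[3]=C('n')+0=7+0=7
L[4]='o': occ=0, LF[4]=C('o')+0=8+0=8
L[5]='g': occ=0, LF[5]=C('g')+0=3+0=3
L[6]='o': occ=1, LF[6]=C('o')+1=8+1=9
L[7]='u': occ=0, LF[7]=C('u')+0=12+0=12
L[8]='t': occ=0, LF[8]=C('t')+0=10+0=10
L[9]='t': occ=1, LF[9]=C('t')+1=10+1=11
L[10]='a': occ=0, LF[10]=C('a')+0=1+0=1
L[11]='$': occ=0, LF[11]=C('$')+0=0+0=0
L[12]='j': occ=0, LF[12]=C('j')+0=4+0=4

Answer: 2 6 5 7 8 3 9 12 10 11 1 0 4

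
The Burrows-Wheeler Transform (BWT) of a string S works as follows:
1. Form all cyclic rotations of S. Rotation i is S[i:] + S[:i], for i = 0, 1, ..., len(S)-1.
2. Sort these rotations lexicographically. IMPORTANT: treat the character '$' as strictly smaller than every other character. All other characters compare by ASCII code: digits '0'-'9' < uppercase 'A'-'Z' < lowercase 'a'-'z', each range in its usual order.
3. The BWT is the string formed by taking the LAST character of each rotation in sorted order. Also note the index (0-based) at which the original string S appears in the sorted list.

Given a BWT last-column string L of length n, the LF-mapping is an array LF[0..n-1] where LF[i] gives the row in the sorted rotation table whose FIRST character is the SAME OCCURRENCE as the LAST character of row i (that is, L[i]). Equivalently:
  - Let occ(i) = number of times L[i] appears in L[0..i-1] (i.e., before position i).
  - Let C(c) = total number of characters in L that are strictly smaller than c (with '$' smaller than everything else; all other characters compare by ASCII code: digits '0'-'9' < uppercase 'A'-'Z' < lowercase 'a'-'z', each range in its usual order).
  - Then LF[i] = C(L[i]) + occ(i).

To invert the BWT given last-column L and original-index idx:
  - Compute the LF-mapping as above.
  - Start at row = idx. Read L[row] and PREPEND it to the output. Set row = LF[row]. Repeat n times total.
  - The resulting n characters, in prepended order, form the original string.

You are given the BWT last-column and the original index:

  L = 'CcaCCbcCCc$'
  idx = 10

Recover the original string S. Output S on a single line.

Answer: ccaCCCbCcC$

Derivation:
LF mapping: 1 8 6 2 3 7 9 4 5 10 0
Walk LF starting at row 10, prepending L[row]:
  step 1: row=10, L[10]='$', prepend. Next row=LF[10]=0
  step 2: row=0, L[0]='C', prepend. Next row=LF[0]=1
  step 3: row=1, L[1]='c', prepend. Next row=LF[1]=8
  step 4: row=8, L[8]='C', prepend. Next row=LF[8]=5
  step 5: row=5, L[5]='b', prepend. Next row=LF[5]=7
  step 6: row=7, L[7]='C', prepend. Next row=LF[7]=4
  step 7: row=4, L[4]='C', prepend. Next row=LF[4]=3
  step 8: row=3, L[3]='C', prepend. Next row=LF[3]=2
  step 9: row=2, L[2]='a', prepend. Next row=LF[2]=6
  step 10: row=6, L[6]='c', prepend. Next row=LF[6]=9
  step 11: row=9, L[9]='c', prepend. Next row=LF[9]=10
Reversed output: ccaCCCbCcC$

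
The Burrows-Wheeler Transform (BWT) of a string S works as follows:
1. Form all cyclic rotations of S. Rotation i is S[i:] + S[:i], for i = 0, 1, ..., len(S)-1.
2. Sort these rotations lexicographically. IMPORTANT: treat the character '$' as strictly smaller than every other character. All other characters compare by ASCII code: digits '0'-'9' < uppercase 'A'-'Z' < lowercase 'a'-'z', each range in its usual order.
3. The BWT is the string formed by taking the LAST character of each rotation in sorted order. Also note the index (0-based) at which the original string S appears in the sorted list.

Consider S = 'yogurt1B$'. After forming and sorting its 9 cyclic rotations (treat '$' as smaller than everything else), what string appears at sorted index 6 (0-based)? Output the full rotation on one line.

All 9 rotations (rotation i = S[i:]+S[:i]):
  rot[0] = yogurt1B$
  rot[1] = ogurt1B$y
  rot[2] = gurt1B$yo
  rot[3] = urt1B$yog
  rot[4] = rt1B$yogu
  rot[5] = t1B$yogur
  rot[6] = 1B$yogurt
  rot[7] = B$yogurt1
  rot[8] = $yogurt1B
Sorted (with $ < everything):
  sorted[0] = $yogurt1B
  sorted[1] = 1B$yogurt
  sorted[2] = B$yogurt1
  sorted[3] = gurt1B$yo
  sorted[4] = ogurt1B$y
  sorted[5] = rt1B$yogu
  sorted[6] = t1B$yogur
  sorted[7] = urt1B$yog
  sorted[8] = yogurt1B$
sorted[6] = t1B$yogur

Answer: t1B$yogur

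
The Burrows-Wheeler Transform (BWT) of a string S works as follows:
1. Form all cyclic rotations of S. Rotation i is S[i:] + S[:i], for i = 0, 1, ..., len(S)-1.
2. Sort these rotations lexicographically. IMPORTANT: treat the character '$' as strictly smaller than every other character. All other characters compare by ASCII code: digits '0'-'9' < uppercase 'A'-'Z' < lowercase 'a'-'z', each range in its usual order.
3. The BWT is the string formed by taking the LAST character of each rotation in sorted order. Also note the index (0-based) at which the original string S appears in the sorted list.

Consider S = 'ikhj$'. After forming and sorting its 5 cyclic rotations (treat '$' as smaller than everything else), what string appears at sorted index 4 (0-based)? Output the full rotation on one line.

All 5 rotations (rotation i = S[i:]+S[:i]):
  rot[0] = ikhj$
  rot[1] = khj$i
  rot[2] = hj$ik
  rot[3] = j$ikh
  rot[4] = $ikhj
Sorted (with $ < everything):
  sorted[0] = $ikhj
  sorted[1] = hj$ik
  sorted[2] = ikhj$
  sorted[3] = j$ikh
  sorted[4] = khj$i
sorted[4] = khj$i

Answer: khj$i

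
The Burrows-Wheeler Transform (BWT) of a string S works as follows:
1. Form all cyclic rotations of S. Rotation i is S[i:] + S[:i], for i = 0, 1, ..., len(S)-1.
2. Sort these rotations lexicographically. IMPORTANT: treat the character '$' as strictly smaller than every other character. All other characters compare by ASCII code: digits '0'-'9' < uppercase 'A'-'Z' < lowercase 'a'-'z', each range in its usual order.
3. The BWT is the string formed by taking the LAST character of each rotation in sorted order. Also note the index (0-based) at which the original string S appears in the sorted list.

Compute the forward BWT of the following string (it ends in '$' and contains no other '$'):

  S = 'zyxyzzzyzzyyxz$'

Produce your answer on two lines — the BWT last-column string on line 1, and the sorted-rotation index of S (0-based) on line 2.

Answer: zyyzyzzxx$zzyzy
9

Derivation:
All 15 rotations (rotation i = S[i:]+S[:i]):
  rot[0] = zyxyzzzyzzyyxz$
  rot[1] = yxyzzzyzzyyxz$z
  rot[2] = xyzzzyzzyyxz$zy
  rot[3] = yzzzyzzyyxz$zyx
  rot[4] = zzzyzzyyxz$zyxy
  rot[5] = zzyzzyyxz$zyxyz
  rot[6] = zyzzyyxz$zyxyzz
  rot[7] = yzzyyxz$zyxyzzz
  rot[8] = zzyyxz$zyxyzzzy
  rot[9] = zyyxz$zyxyzzzyz
  rot[10] = yyxz$zyxyzzzyzz
  rot[11] = yxz$zyxyzzzyzzy
  rot[12] = xz$zyxyzzzyzzyy
  rot[13] = z$zyxyzzzyzzyyx
  rot[14] = $zyxyzzzyzzyyxz
Sorted (with $ < everything):
  sorted[0] = $zyxyzzzyzzyyxz  (last char: 'z')
  sorted[1] = xyzzzyzzyyxz$zy  (last char: 'y')
  sorted[2] = xz$zyxyzzzyzzyy  (last char: 'y')
  sorted[3] = yxyzzzyzzyyxz$z  (last char: 'z')
  sorted[4] = yxz$zyxyzzzyzzy  (last char: 'y')
  sorted[5] = yyxz$zyxyzzzyzz  (last char: 'z')
  sorted[6] = yzzyyxz$zyxyzzz  (last char: 'z')
  sorted[7] = yzzzyzzyyxz$zyx  (last char: 'x')
  sorted[8] = z$zyxyzzzyzzyyx  (last char: 'x')
  sorted[9] = zyxyzzzyzzyyxz$  (last char: '$')
  sorted[10] = zyyxz$zyxyzzzyz  (last char: 'z')
  sorted[11] = zyzzyyxz$zyxyzz  (last char: 'z')
  sorted[12] = zzyyxz$zyxyzzzy  (last char: 'y')
  sorted[13] = zzyzzyyxz$zyxyz  (last char: 'z')
  sorted[14] = zzzyzzyyxz$zyxy  (last char: 'y')
Last column: zyyzyzzxx$zzyzy
Original string S is at sorted index 9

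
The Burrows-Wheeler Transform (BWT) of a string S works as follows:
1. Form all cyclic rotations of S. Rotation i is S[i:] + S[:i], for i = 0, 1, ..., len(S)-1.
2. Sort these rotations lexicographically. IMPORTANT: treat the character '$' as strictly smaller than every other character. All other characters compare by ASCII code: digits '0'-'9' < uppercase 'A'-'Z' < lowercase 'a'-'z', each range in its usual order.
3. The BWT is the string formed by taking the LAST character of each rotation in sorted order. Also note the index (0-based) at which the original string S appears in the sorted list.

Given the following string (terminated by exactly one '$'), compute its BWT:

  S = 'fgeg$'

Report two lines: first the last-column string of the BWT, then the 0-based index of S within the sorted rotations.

Answer: gg$ef
2

Derivation:
All 5 rotations (rotation i = S[i:]+S[:i]):
  rot[0] = fgeg$
  rot[1] = geg$f
  rot[2] = eg$fg
  rot[3] = g$fge
  rot[4] = $fgeg
Sorted (with $ < everything):
  sorted[0] = $fgeg  (last char: 'g')
  sorted[1] = eg$fg  (last char: 'g')
  sorted[2] = fgeg$  (last char: '$')
  sorted[3] = g$fge  (last char: 'e')
  sorted[4] = geg$f  (last char: 'f')
Last column: gg$ef
Original string S is at sorted index 2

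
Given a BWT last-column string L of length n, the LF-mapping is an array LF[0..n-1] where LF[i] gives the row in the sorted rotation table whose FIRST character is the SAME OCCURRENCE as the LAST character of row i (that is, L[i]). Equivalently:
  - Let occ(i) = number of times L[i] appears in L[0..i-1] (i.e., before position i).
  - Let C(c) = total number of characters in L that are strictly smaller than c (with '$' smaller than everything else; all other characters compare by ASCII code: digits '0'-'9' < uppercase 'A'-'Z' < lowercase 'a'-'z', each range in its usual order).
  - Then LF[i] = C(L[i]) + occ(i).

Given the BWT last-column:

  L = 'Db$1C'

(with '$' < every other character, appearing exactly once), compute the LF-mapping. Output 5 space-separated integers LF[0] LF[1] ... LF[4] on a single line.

Answer: 3 4 0 1 2

Derivation:
Char counts: '$':1, '1':1, 'C':1, 'D':1, 'b':1
C (first-col start): C('$')=0, C('1')=1, C('C')=2, C('D')=3, C('b')=4
L[0]='D': occ=0, LF[0]=C('D')+0=3+0=3
L[1]='b': occ=0, LF[1]=C('b')+0=4+0=4
L[2]='$': occ=0, LF[2]=C('$')+0=0+0=0
L[3]='1': occ=0, LF[3]=C('1')+0=1+0=1
L[4]='C': occ=0, LF[4]=C('C')+0=2+0=2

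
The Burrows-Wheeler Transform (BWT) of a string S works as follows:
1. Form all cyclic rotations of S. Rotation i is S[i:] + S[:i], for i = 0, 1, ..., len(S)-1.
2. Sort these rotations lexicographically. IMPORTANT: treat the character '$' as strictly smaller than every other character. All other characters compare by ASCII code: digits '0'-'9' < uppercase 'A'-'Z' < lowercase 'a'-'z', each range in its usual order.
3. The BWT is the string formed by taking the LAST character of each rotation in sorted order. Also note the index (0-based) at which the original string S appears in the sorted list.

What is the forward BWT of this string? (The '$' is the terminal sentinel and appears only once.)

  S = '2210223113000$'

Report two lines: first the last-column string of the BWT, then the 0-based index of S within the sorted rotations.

All 14 rotations (rotation i = S[i:]+S[:i]):
  rot[0] = 2210223113000$
  rot[1] = 210223113000$2
  rot[2] = 10223113000$22
  rot[3] = 0223113000$221
  rot[4] = 223113000$2210
  rot[5] = 23113000$22102
  rot[6] = 3113000$221022
  rot[7] = 113000$2210223
  rot[8] = 13000$22102231
  rot[9] = 3000$221022311
  rot[10] = 000$2210223113
  rot[11] = 00$22102231130
  rot[12] = 0$221022311300
  rot[13] = $2210223113000
Sorted (with $ < everything):
  sorted[0] = $2210223113000  (last char: '0')
  sorted[1] = 0$221022311300  (last char: '0')
  sorted[2] = 00$22102231130  (last char: '0')
  sorted[3] = 000$2210223113  (last char: '3')
  sorted[4] = 0223113000$221  (last char: '1')
  sorted[5] = 10223113000$22  (last char: '2')
  sorted[6] = 113000$2210223  (last char: '3')
  sorted[7] = 13000$22102231  (last char: '1')
  sorted[8] = 210223113000$2  (last char: '2')
  sorted[9] = 2210223113000$  (last char: '$')
  sorted[10] = 223113000$2210  (last char: '0')
  sorted[11] = 23113000$22102  (last char: '2')
  sorted[12] = 3000$221022311  (last char: '1')
  sorted[13] = 3113000$221022  (last char: '2')
Last column: 000312312$0212
Original string S is at sorted index 9

Answer: 000312312$0212
9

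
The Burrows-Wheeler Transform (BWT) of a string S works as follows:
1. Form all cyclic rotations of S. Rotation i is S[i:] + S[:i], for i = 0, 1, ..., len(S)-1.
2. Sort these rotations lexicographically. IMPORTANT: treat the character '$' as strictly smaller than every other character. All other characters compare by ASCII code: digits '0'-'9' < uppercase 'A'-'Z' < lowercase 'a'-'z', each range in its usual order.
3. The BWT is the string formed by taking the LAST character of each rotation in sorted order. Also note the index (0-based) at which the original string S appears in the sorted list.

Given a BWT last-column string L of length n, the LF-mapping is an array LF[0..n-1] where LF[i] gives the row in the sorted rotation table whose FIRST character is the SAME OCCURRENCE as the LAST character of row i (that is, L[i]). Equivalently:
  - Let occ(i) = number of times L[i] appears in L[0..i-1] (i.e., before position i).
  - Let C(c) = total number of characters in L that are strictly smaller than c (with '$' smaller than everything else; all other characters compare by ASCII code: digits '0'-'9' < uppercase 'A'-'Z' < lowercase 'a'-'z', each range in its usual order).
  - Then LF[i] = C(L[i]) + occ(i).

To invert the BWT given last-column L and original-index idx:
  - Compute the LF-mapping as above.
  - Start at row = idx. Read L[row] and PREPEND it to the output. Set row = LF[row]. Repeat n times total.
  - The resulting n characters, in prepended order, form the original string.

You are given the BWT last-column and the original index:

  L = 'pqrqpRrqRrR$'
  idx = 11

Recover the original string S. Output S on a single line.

Answer: rrRqqRrqRpp$

Derivation:
LF mapping: 4 6 9 7 5 1 10 8 2 11 3 0
Walk LF starting at row 11, prepending L[row]:
  step 1: row=11, L[11]='$', prepend. Next row=LF[11]=0
  step 2: row=0, L[0]='p', prepend. Next row=LF[0]=4
  step 3: row=4, L[4]='p', prepend. Next row=LF[4]=5
  step 4: row=5, L[5]='R', prepend. Next row=LF[5]=1
  step 5: row=1, L[1]='q', prepend. Next row=LF[1]=6
  step 6: row=6, L[6]='r', prepend. Next row=LF[6]=10
  step 7: row=10, L[10]='R', prepend. Next row=LF[10]=3
  step 8: row=3, L[3]='q', prepend. Next row=LF[3]=7
  step 9: row=7, L[7]='q', prepend. Next row=LF[7]=8
  step 10: row=8, L[8]='R', prepend. Next row=LF[8]=2
  step 11: row=2, L[2]='r', prepend. Next row=LF[2]=9
  step 12: row=9, L[9]='r', prepend. Next row=LF[9]=11
Reversed output: rrRqqRrqRpp$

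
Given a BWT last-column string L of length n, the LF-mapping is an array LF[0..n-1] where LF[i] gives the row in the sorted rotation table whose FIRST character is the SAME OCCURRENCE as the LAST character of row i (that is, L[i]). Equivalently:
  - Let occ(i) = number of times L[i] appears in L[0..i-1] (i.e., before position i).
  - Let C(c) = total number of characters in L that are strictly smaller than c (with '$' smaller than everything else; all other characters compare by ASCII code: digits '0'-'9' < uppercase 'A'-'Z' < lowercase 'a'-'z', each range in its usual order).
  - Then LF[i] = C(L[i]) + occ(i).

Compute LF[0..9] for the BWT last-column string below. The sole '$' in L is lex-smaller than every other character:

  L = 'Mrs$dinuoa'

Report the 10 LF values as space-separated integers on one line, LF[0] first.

Char counts: '$':1, 'M':1, 'a':1, 'd':1, 'i':1, 'n':1, 'o':1, 'r':1, 's':1, 'u':1
C (first-col start): C('$')=0, C('M')=1, C('a')=2, C('d')=3, C('i')=4, C('n')=5, C('o')=6, C('r')=7, C('s')=8, C('u')=9
L[0]='M': occ=0, LF[0]=C('M')+0=1+0=1
L[1]='r': occ=0, LF[1]=C('r')+0=7+0=7
L[2]='s': occ=0, LF[2]=C('s')+0=8+0=8
L[3]='$': occ=0, LF[3]=C('$')+0=0+0=0
L[4]='d': occ=0, LF[4]=C('d')+0=3+0=3
L[5]='i': occ=0, LF[5]=C('i')+0=4+0=4
L[6]='n': occ=0, LF[6]=C('n')+0=5+0=5
L[7]='u': occ=0, LF[7]=C('u')+0=9+0=9
L[8]='o': occ=0, LF[8]=C('o')+0=6+0=6
L[9]='a': occ=0, LF[9]=C('a')+0=2+0=2

Answer: 1 7 8 0 3 4 5 9 6 2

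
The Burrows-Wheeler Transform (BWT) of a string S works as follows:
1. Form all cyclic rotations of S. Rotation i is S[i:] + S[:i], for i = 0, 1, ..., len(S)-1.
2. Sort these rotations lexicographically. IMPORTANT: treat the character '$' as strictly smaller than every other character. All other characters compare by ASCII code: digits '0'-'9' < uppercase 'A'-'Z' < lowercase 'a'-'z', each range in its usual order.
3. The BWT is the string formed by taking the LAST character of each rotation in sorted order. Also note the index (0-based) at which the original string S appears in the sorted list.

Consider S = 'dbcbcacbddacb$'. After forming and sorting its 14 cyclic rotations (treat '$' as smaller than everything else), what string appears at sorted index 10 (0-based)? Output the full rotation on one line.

All 14 rotations (rotation i = S[i:]+S[:i]):
  rot[0] = dbcbcacbddacb$
  rot[1] = bcbcacbddacb$d
  rot[2] = cbcacbddacb$db
  rot[3] = bcacbddacb$dbc
  rot[4] = cacbddacb$dbcb
  rot[5] = acbddacb$dbcbc
  rot[6] = cbddacb$dbcbca
  rot[7] = bddacb$dbcbcac
  rot[8] = ddacb$dbcbcacb
  rot[9] = dacb$dbcbcacbd
  rot[10] = acb$dbcbcacbdd
  rot[11] = cb$dbcbcacbdda
  rot[12] = b$dbcbcacbddac
  rot[13] = $dbcbcacbddacb
Sorted (with $ < everything):
  sorted[0] = $dbcbcacbddacb
  sorted[1] = acb$dbcbcacbdd
  sorted[2] = acbddacb$dbcbc
  sorted[3] = b$dbcbcacbddac
  sorted[4] = bcacbddacb$dbc
  sorted[5] = bcbcacbddacb$d
  sorted[6] = bddacb$dbcbcac
  sorted[7] = cacbddacb$dbcb
  sorted[8] = cb$dbcbcacbdda
  sorted[9] = cbcacbddacb$db
  sorted[10] = cbddacb$dbcbca
  sorted[11] = dacb$dbcbcacbd
  sorted[12] = dbcbcacbddacb$
  sorted[13] = ddacb$dbcbcacb
sorted[10] = cbddacb$dbcbca

Answer: cbddacb$dbcbca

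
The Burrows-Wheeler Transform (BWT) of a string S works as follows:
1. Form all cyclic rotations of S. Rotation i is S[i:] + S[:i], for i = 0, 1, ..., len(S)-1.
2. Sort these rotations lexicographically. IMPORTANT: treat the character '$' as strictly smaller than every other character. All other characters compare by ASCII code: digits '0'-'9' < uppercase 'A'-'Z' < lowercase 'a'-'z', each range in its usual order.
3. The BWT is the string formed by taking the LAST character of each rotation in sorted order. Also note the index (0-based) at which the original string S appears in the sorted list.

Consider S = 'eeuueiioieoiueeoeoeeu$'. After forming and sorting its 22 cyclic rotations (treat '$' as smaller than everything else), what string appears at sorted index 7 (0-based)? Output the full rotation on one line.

Answer: eoiueeoeoeeu$eeuueiioi

Derivation:
All 22 rotations (rotation i = S[i:]+S[:i]):
  rot[0] = eeuueiioieoiueeoeoeeu$
  rot[1] = euueiioieoiueeoeoeeu$e
  rot[2] = uueiioieoiueeoeoeeu$ee
  rot[3] = ueiioieoiueeoeoeeu$eeu
  rot[4] = eiioieoiueeoeoeeu$eeuu
  rot[5] = iioieoiueeoeoeeu$eeuue
  rot[6] = ioieoiueeoeoeeu$eeuuei
  rot[7] = oieoiueeoeoeeu$eeuueii
  rot[8] = ieoiueeoeoeeu$eeuueiio
  rot[9] = eoiueeoeoeeu$eeuueiioi
  rot[10] = oiueeoeoeeu$eeuueiioie
  rot[11] = iueeoeoeeu$eeuueiioieo
  rot[12] = ueeoeoeeu$eeuueiioieoi
  rot[13] = eeoeoeeu$eeuueiioieoiu
  rot[14] = eoeoeeu$eeuueiioieoiue
  rot[15] = oeoeeu$eeuueiioieoiuee
  rot[16] = eoeeu$eeuueiioieoiueeo
  rot[17] = oeeu$eeuueiioieoiueeoe
  rot[18] = eeu$eeuueiioieoiueeoeo
  rot[19] = eu$eeuueiioieoiueeoeoe
  rot[20] = u$eeuueiioieoiueeoeoee
  rot[21] = $eeuueiioieoiueeoeoeeu
Sorted (with $ < everything):
  sorted[0] = $eeuueiioieoiueeoeoeeu
  sorted[1] = eeoeoeeu$eeuueiioieoiu
  sorted[2] = eeu$eeuueiioieoiueeoeo
  sorted[3] = eeuueiioieoiueeoeoeeu$
  sorted[4] = eiioieoiueeoeoeeu$eeuu
  sorted[5] = eoeeu$eeuueiioieoiueeo
  sorted[6] = eoeoeeu$eeuueiioieoiue
  sorted[7] = eoiueeoeoeeu$eeuueiioi
  sorted[8] = eu$eeuueiioieoiueeoeoe
  sorted[9] = euueiioieoiueeoeoeeu$e
  sorted[10] = ieoiueeoeoeeu$eeuueiio
  sorted[11] = iioieoiueeoeoeeu$eeuue
  sorted[12] = ioieoiueeoeoeeu$eeuuei
  sorted[13] = iueeoeoeeu$eeuueiioieo
  sorted[14] = oeeu$eeuueiioieoiueeoe
  sorted[15] = oeoeeu$eeuueiioieoiuee
  sorted[16] = oieoiueeoeoeeu$eeuueii
  sorted[17] = oiueeoeoeeu$eeuueiioie
  sorted[18] = u$eeuueiioieoiueeoeoee
  sorted[19] = ueeoeoeeu$eeuueiioieoi
  sorted[20] = ueiioieoiueeoeoeeu$eeu
  sorted[21] = uueiioieoiueeoeoeeu$ee
sorted[7] = eoiueeoeoeeu$eeuueiioi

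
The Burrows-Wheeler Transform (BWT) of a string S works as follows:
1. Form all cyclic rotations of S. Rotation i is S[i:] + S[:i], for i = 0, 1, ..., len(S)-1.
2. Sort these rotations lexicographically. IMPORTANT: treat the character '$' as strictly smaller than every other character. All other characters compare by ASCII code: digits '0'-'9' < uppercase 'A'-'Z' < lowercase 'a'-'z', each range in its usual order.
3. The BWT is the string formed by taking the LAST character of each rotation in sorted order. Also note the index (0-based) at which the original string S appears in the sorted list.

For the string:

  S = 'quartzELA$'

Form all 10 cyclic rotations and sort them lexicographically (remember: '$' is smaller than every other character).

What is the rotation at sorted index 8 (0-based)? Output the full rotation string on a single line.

Answer: uartzELA$q

Derivation:
All 10 rotations (rotation i = S[i:]+S[:i]):
  rot[0] = quartzELA$
  rot[1] = uartzELA$q
  rot[2] = artzELA$qu
  rot[3] = rtzELA$qua
  rot[4] = tzELA$quar
  rot[5] = zELA$quart
  rot[6] = ELA$quartz
  rot[7] = LA$quartzE
  rot[8] = A$quartzEL
  rot[9] = $quartzELA
Sorted (with $ < everything):
  sorted[0] = $quartzELA
  sorted[1] = A$quartzEL
  sorted[2] = ELA$quartz
  sorted[3] = LA$quartzE
  sorted[4] = artzELA$qu
  sorted[5] = quartzELA$
  sorted[6] = rtzELA$qua
  sorted[7] = tzELA$quar
  sorted[8] = uartzELA$q
  sorted[9] = zELA$quart
sorted[8] = uartzELA$q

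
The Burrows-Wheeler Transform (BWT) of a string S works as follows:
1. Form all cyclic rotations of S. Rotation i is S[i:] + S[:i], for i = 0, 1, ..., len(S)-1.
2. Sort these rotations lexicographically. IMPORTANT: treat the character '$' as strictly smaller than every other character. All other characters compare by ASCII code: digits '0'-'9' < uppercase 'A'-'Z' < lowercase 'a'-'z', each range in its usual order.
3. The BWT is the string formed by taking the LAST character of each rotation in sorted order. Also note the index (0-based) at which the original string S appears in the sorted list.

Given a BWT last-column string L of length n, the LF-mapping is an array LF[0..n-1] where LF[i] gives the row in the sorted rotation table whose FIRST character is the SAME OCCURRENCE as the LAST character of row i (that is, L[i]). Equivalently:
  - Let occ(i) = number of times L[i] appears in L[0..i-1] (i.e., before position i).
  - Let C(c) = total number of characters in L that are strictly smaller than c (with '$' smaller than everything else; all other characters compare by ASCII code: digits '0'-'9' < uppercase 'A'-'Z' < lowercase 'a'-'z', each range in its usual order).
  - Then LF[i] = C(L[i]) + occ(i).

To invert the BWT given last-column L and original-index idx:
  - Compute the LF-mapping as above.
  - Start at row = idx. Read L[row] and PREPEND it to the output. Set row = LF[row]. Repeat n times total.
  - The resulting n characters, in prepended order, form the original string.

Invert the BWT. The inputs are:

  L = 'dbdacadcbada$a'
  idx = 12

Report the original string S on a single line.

LF mapping: 10 6 11 1 8 2 12 9 7 3 13 4 0 5
Walk LF starting at row 12, prepending L[row]:
  step 1: row=12, L[12]='$', prepend. Next row=LF[12]=0
  step 2: row=0, L[0]='d', prepend. Next row=LF[0]=10
  step 3: row=10, L[10]='d', prepend. Next row=LF[10]=13
  step 4: row=13, L[13]='a', prepend. Next row=LF[13]=5
  step 5: row=5, L[5]='a', prepend. Next row=LF[5]=2
  step 6: row=2, L[2]='d', prepend. Next row=LF[2]=11
  step 7: row=11, L[11]='a', prepend. Next row=LF[11]=4
  step 8: row=4, L[4]='c', prepend. Next row=LF[4]=8
  step 9: row=8, L[8]='b', prepend. Next row=LF[8]=7
  step 10: row=7, L[7]='c', prepend. Next row=LF[7]=9
  step 11: row=9, L[9]='a', prepend. Next row=LF[9]=3
  step 12: row=3, L[3]='a', prepend. Next row=LF[3]=1
  step 13: row=1, L[1]='b', prepend. Next row=LF[1]=6
  step 14: row=6, L[6]='d', prepend. Next row=LF[6]=12
Reversed output: dbaacbcadaadd$

Answer: dbaacbcadaadd$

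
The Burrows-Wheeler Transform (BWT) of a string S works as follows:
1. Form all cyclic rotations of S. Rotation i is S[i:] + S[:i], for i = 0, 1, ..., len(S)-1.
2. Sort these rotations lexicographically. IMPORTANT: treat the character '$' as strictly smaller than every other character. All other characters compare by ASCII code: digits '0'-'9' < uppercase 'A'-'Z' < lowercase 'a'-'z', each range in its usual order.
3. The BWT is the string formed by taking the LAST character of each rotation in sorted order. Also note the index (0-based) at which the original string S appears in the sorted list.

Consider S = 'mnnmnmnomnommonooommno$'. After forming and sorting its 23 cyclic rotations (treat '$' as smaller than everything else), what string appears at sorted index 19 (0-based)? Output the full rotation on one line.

Answer: omnommonooommno$mnnmnmn

Derivation:
All 23 rotations (rotation i = S[i:]+S[:i]):
  rot[0] = mnnmnmnomnommonooommno$
  rot[1] = nnmnmnomnommonooommno$m
  rot[2] = nmnmnomnommonooommno$mn
  rot[3] = mnmnomnommonooommno$mnn
  rot[4] = nmnomnommonooommno$mnnm
  rot[5] = mnomnommonooommno$mnnmn
  rot[6] = nomnommonooommno$mnnmnm
  rot[7] = omnommonooommno$mnnmnmn
  rot[8] = mnommonooommno$mnnmnmno
  rot[9] = nommonooommno$mnnmnmnom
  rot[10] = ommonooommno$mnnmnmnomn
  rot[11] = mmonooommno$mnnmnmnomno
  rot[12] = monooommno$mnnmnmnomnom
  rot[13] = onooommno$mnnmnmnomnomm
  rot[14] = nooommno$mnnmnmnomnommo
  rot[15] = ooommno$mnnmnmnomnommon
  rot[16] = oommno$mnnmnmnomnommono
  rot[17] = ommno$mnnmnmnomnommonoo
  rot[18] = mmno$mnnmnmnomnommonooo
  rot[19] = mno$mnnmnmnomnommonooom
  rot[20] = no$mnnmnmnomnommonooomm
  rot[21] = o$mnnmnmnomnommonooommn
  rot[22] = $mnnmnmnomnommonooommno
Sorted (with $ < everything):
  sorted[0] = $mnnmnmnomnommonooommno
  sorted[1] = mmno$mnnmnmnomnommonooo
  sorted[2] = mmonooommno$mnnmnmnomno
  sorted[3] = mnmnomnommonooommno$mnn
  sorted[4] = mnnmnmnomnommonooommno$
  sorted[5] = mno$mnnmnmnomnommonooom
  sorted[6] = mnommonooommno$mnnmnmno
  sorted[7] = mnomnommonooommno$mnnmn
  sorted[8] = monooommno$mnnmnmnomnom
  sorted[9] = nmnmnomnommonooommno$mn
  sorted[10] = nmnomnommonooommno$mnnm
  sorted[11] = nnmnmnomnommonooommno$m
  sorted[12] = no$mnnmnmnomnommonooomm
  sorted[13] = nommonooommno$mnnmnmnom
  sorted[14] = nomnommonooommno$mnnmnm
  sorted[15] = nooommno$mnnmnmnomnommo
  sorted[16] = o$mnnmnmnomnommonooommn
  sorted[17] = ommno$mnnmnmnomnommonoo
  sorted[18] = ommonooommno$mnnmnmnomn
  sorted[19] = omnommonooommno$mnnmnmn
  sorted[20] = onooommno$mnnmnmnomnomm
  sorted[21] = oommno$mnnmnmnomnommono
  sorted[22] = ooommno$mnnmnmnomnommon
sorted[19] = omnommonooommno$mnnmnmn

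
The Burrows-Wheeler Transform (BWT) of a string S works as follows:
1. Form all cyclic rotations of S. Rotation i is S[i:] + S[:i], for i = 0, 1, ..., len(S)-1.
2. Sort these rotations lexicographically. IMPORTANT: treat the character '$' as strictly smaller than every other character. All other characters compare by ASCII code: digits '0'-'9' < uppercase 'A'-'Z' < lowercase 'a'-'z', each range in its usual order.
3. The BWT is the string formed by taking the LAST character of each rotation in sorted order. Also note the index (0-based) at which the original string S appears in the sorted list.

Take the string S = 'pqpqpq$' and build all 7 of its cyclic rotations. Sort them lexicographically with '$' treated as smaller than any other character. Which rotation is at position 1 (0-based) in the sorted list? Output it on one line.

Answer: pq$pqpq

Derivation:
All 7 rotations (rotation i = S[i:]+S[:i]):
  rot[0] = pqpqpq$
  rot[1] = qpqpq$p
  rot[2] = pqpq$pq
  rot[3] = qpq$pqp
  rot[4] = pq$pqpq
  rot[5] = q$pqpqp
  rot[6] = $pqpqpq
Sorted (with $ < everything):
  sorted[0] = $pqpqpq
  sorted[1] = pq$pqpq
  sorted[2] = pqpq$pq
  sorted[3] = pqpqpq$
  sorted[4] = q$pqpqp
  sorted[5] = qpq$pqp
  sorted[6] = qpqpq$p
sorted[1] = pq$pqpq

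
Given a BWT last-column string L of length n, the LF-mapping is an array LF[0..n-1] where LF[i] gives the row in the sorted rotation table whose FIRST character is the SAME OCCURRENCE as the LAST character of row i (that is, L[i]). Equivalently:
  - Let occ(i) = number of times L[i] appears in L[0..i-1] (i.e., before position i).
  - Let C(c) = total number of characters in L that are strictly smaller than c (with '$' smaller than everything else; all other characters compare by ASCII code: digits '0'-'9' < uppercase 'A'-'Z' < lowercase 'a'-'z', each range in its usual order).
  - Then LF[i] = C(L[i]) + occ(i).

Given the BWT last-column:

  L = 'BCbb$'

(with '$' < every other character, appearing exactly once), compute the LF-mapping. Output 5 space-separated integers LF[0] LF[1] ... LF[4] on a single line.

Answer: 1 2 3 4 0

Derivation:
Char counts: '$':1, 'B':1, 'C':1, 'b':2
C (first-col start): C('$')=0, C('B')=1, C('C')=2, C('b')=3
L[0]='B': occ=0, LF[0]=C('B')+0=1+0=1
L[1]='C': occ=0, LF[1]=C('C')+0=2+0=2
L[2]='b': occ=0, LF[2]=C('b')+0=3+0=3
L[3]='b': occ=1, LF[3]=C('b')+1=3+1=4
L[4]='$': occ=0, LF[4]=C('$')+0=0+0=0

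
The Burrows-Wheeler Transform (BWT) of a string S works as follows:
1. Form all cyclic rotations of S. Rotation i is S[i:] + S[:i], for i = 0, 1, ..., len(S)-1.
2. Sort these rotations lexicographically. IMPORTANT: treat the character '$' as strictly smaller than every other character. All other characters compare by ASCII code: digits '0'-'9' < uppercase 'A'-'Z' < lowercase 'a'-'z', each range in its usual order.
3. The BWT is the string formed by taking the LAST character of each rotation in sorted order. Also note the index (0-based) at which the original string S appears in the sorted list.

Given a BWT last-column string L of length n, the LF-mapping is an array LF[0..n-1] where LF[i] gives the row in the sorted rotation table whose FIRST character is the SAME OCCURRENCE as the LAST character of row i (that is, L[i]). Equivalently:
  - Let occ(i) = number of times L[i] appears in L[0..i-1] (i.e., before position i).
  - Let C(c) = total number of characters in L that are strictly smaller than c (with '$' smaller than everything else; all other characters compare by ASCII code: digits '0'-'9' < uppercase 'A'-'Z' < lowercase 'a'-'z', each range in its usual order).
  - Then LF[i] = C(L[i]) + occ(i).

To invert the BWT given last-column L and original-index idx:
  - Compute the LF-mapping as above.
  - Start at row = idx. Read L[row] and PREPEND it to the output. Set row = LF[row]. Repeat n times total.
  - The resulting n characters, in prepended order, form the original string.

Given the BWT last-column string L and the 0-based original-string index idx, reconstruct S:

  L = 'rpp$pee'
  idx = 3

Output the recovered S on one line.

LF mapping: 6 3 4 0 5 1 2
Walk LF starting at row 3, prepending L[row]:
  step 1: row=3, L[3]='$', prepend. Next row=LF[3]=0
  step 2: row=0, L[0]='r', prepend. Next row=LF[0]=6
  step 3: row=6, L[6]='e', prepend. Next row=LF[6]=2
  step 4: row=2, L[2]='p', prepend. Next row=LF[2]=4
  step 5: row=4, L[4]='p', prepend. Next row=LF[4]=5
  step 6: row=5, L[5]='e', prepend. Next row=LF[5]=1
  step 7: row=1, L[1]='p', prepend. Next row=LF[1]=3
Reversed output: pepper$

Answer: pepper$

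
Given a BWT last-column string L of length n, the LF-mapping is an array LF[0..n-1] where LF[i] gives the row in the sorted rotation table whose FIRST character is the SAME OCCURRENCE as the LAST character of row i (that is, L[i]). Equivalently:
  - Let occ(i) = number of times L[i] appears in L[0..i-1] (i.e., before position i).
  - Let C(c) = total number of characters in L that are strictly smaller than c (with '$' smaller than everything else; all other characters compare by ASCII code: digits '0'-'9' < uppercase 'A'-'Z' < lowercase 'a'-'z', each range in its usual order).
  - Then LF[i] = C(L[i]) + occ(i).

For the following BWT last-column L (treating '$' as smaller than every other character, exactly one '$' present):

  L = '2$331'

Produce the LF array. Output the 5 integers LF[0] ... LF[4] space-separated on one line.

Answer: 2 0 3 4 1

Derivation:
Char counts: '$':1, '1':1, '2':1, '3':2
C (first-col start): C('$')=0, C('1')=1, C('2')=2, C('3')=3
L[0]='2': occ=0, LF[0]=C('2')+0=2+0=2
L[1]='$': occ=0, LF[1]=C('$')+0=0+0=0
L[2]='3': occ=0, LF[2]=C('3')+0=3+0=3
L[3]='3': occ=1, LF[3]=C('3')+1=3+1=4
L[4]='1': occ=0, LF[4]=C('1')+0=1+0=1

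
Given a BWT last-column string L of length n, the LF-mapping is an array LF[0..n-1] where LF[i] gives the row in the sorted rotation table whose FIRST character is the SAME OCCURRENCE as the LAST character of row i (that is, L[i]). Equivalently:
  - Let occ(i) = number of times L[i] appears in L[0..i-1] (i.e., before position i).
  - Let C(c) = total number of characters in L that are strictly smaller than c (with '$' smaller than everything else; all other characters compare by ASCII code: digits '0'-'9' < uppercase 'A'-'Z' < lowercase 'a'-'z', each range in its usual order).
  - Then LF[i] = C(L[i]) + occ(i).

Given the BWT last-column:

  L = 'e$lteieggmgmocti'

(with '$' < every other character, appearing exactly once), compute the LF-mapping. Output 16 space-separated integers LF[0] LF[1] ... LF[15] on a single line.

Char counts: '$':1, 'c':1, 'e':3, 'g':3, 'i':2, 'l':1, 'm':2, 'o':1, 't':2
C (first-col start): C('$')=0, C('c')=1, C('e')=2, C('g')=5, C('i')=8, C('l')=10, C('m')=11, C('o')=13, C('t')=14
L[0]='e': occ=0, LF[0]=C('e')+0=2+0=2
L[1]='$': occ=0, LF[1]=C('$')+0=0+0=0
L[2]='l': occ=0, LF[2]=C('l')+0=10+0=10
L[3]='t': occ=0, LF[3]=C('t')+0=14+0=14
L[4]='e': occ=1, LF[4]=C('e')+1=2+1=3
L[5]='i': occ=0, LF[5]=C('i')+0=8+0=8
L[6]='e': occ=2, LF[6]=C('e')+2=2+2=4
L[7]='g': occ=0, LF[7]=C('g')+0=5+0=5
L[8]='g': occ=1, LF[8]=C('g')+1=5+1=6
L[9]='m': occ=0, LF[9]=C('m')+0=11+0=11
L[10]='g': occ=2, LF[10]=C('g')+2=5+2=7
L[11]='m': occ=1, LF[11]=C('m')+1=11+1=12
L[12]='o': occ=0, LF[12]=C('o')+0=13+0=13
L[13]='c': occ=0, LF[13]=C('c')+0=1+0=1
L[14]='t': occ=1, LF[14]=C('t')+1=14+1=15
L[15]='i': occ=1, LF[15]=C('i')+1=8+1=9

Answer: 2 0 10 14 3 8 4 5 6 11 7 12 13 1 15 9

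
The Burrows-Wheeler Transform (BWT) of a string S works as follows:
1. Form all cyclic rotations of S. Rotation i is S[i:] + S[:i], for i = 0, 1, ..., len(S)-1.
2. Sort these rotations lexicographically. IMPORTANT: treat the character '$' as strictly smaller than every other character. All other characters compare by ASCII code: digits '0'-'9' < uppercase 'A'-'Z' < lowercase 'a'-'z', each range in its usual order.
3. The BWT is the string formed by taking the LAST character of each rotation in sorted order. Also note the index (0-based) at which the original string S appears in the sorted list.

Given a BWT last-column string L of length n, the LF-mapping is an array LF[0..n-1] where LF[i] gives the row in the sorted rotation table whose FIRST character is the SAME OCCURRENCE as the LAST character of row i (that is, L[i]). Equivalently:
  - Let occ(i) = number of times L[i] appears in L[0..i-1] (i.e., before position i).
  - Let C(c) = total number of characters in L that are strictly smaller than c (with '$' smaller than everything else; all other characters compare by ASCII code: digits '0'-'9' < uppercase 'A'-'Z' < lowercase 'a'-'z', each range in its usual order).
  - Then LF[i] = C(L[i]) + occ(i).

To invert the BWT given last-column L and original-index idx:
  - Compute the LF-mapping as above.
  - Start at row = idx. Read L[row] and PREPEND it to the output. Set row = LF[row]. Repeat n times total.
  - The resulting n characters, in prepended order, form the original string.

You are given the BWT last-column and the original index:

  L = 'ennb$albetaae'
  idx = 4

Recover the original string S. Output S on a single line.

LF mapping: 6 10 11 4 0 1 9 5 7 12 2 3 8
Walk LF starting at row 4, prepending L[row]:
  step 1: row=4, L[4]='$', prepend. Next row=LF[4]=0
  step 2: row=0, L[0]='e', prepend. Next row=LF[0]=6
  step 3: row=6, L[6]='l', prepend. Next row=LF[6]=9
  step 4: row=9, L[9]='t', prepend. Next row=LF[9]=12
  step 5: row=12, L[12]='e', prepend. Next row=LF[12]=8
  step 6: row=8, L[8]='e', prepend. Next row=LF[8]=7
  step 7: row=7, L[7]='b', prepend. Next row=LF[7]=5
  step 8: row=5, L[5]='a', prepend. Next row=LF[5]=1
  step 9: row=1, L[1]='n', prepend. Next row=LF[1]=10
  step 10: row=10, L[10]='a', prepend. Next row=LF[10]=2
  step 11: row=2, L[2]='n', prepend. Next row=LF[2]=11
  step 12: row=11, L[11]='a', prepend. Next row=LF[11]=3
  step 13: row=3, L[3]='b', prepend. Next row=LF[3]=4
Reversed output: bananabeetle$

Answer: bananabeetle$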